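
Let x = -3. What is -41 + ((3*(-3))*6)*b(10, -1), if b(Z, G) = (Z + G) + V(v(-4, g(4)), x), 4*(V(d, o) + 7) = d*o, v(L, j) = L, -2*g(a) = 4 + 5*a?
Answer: -311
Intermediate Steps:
g(a) = -2 - 5*a/2 (g(a) = -(4 + 5*a)/2 = -2 - 5*a/2)
V(d, o) = -7 + d*o/4 (V(d, o) = -7 + (d*o)/4 = -7 + d*o/4)
b(Z, G) = -4 + G + Z (b(Z, G) = (Z + G) + (-7 + (1/4)*(-4)*(-3)) = (G + Z) + (-7 + 3) = (G + Z) - 4 = -4 + G + Z)
-41 + ((3*(-3))*6)*b(10, -1) = -41 + ((3*(-3))*6)*(-4 - 1 + 10) = -41 - 9*6*5 = -41 - 54*5 = -41 - 270 = -311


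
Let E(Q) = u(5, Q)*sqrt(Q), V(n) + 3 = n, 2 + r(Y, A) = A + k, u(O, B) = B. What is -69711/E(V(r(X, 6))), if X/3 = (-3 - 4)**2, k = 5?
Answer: -23237*sqrt(6)/12 ≈ -4743.2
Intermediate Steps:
X = 147 (X = 3*(-3 - 4)**2 = 3*(-7)**2 = 3*49 = 147)
r(Y, A) = 3 + A (r(Y, A) = -2 + (A + 5) = -2 + (5 + A) = 3 + A)
V(n) = -3 + n
E(Q) = Q**(3/2) (E(Q) = Q*sqrt(Q) = Q**(3/2))
-69711/E(V(r(X, 6))) = -69711/(-3 + (3 + 6))**(3/2) = -69711/(-3 + 9)**(3/2) = -69711*sqrt(6)/36 = -23237*sqrt(6)/12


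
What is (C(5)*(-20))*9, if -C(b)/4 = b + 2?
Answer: 5040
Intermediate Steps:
C(b) = -8 - 4*b (C(b) = -4*(b + 2) = -4*(2 + b) = -8 - 4*b)
(C(5)*(-20))*9 = ((-8 - 4*5)*(-20))*9 = ((-8 - 20)*(-20))*9 = -28*(-20)*9 = 560*9 = 5040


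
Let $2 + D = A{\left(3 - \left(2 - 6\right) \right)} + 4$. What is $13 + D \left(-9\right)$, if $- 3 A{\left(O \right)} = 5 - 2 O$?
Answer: $-32$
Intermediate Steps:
$A{\left(O \right)} = - \frac{5}{3} + \frac{2 O}{3}$ ($A{\left(O \right)} = - \frac{5 - 2 O}{3} = - \frac{5}{3} + \frac{2 O}{3}$)
$D = 5$ ($D = -2 - \left(- \frac{7}{3} - \frac{2 \left(3 - \left(2 - 6\right)\right)}{3}\right) = -2 - \left(- \frac{7}{3} - \frac{2 \left(3 - -4\right)}{3}\right) = -2 - \left(- \frac{7}{3} - \frac{2 \left(3 + 4\right)}{3}\right) = -2 + \left(\left(- \frac{5}{3} + \frac{2}{3} \cdot 7\right) + 4\right) = -2 + \left(\left(- \frac{5}{3} + \frac{14}{3}\right) + 4\right) = -2 + \left(3 + 4\right) = -2 + 7 = 5$)
$13 + D \left(-9\right) = 13 + 5 \left(-9\right) = 13 - 45 = -32$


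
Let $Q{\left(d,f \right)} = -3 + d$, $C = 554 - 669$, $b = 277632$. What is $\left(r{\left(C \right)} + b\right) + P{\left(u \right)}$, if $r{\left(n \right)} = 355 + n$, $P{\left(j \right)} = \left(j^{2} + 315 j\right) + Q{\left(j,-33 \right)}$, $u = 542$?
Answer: $742905$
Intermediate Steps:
$C = -115$ ($C = 554 - 669 = -115$)
$P{\left(j \right)} = -3 + j^{2} + 316 j$ ($P{\left(j \right)} = \left(j^{2} + 315 j\right) + \left(-3 + j\right) = -3 + j^{2} + 316 j$)
$\left(r{\left(C \right)} + b\right) + P{\left(u \right)} = \left(\left(355 - 115\right) + 277632\right) + \left(-3 + 542^{2} + 316 \cdot 542\right) = \left(240 + 277632\right) + \left(-3 + 293764 + 171272\right) = 277872 + 465033 = 742905$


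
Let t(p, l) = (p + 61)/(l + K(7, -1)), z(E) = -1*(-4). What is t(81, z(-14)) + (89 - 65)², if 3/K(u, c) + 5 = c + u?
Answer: 4174/7 ≈ 596.29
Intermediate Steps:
z(E) = 4
K(u, c) = 3/(-5 + c + u) (K(u, c) = 3/(-5 + (c + u)) = 3/(-5 + c + u))
t(p, l) = (61 + p)/(3 + l) (t(p, l) = (p + 61)/(l + 3/(-5 - 1 + 7)) = (61 + p)/(l + 3/1) = (61 + p)/(l + 3*1) = (61 + p)/(l + 3) = (61 + p)/(3 + l))
t(81, z(-14)) + (89 - 65)² = (61 + 81)/(3 + 4) + (89 - 65)² = 142/7 + 24² = (⅐)*142 + 576 = 142/7 + 576 = 4174/7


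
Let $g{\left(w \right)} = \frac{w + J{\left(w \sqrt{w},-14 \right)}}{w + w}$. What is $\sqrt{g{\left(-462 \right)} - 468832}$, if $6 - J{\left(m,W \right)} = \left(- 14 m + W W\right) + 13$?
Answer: $\frac{\sqrt{-2042229057 + 30492 i \sqrt{462}}}{66} \approx 0.10987 + 684.71 i$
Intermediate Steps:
$J{\left(m,W \right)} = -7 - W^{2} + 14 m$ ($J{\left(m,W \right)} = 6 - \left(\left(- 14 m + W W\right) + 13\right) = 6 - \left(\left(- 14 m + W^{2}\right) + 13\right) = 6 - \left(\left(W^{2} - 14 m\right) + 13\right) = 6 - \left(13 + W^{2} - 14 m\right) = -7 - W^{2} + 14 m$)
$g{\left(w \right)} = \frac{-203 + w + 14 w^{\frac{3}{2}}}{2 w}$ ($g{\left(w \right)} = \frac{w - \left(203 - 14 w \sqrt{w}\right)}{w + w} = \frac{w - \left(203 - 14 w^{\frac{3}{2}}\right)}{2 w} = \left(w - \left(203 - 14 w^{\frac{3}{2}}\right)\right) \frac{1}{2 w} = \left(w + \left(-203 + 14 w^{\frac{3}{2}}\right)\right) \frac{1}{2 w} = \left(-203 + w + 14 w^{\frac{3}{2}}\right) \frac{1}{2 w} = \frac{-203 + w + 14 w^{\frac{3}{2}}}{2 w}$)
$\sqrt{g{\left(-462 \right)} - 468832} = \sqrt{\frac{-203 - 462 + 14 \left(-462\right)^{\frac{3}{2}}}{2 \left(-462\right)} - 468832} = \sqrt{\frac{1}{2} \left(- \frac{1}{462}\right) \left(-203 - 462 + 14 \left(- 462 i \sqrt{462}\right)\right) - 468832} = \sqrt{\frac{1}{2} \left(- \frac{1}{462}\right) \left(-203 - 462 - 6468 i \sqrt{462}\right) - 468832} = \sqrt{\frac{1}{2} \left(- \frac{1}{462}\right) \left(-665 - 6468 i \sqrt{462}\right) - 468832} = \sqrt{\left(\frac{95}{132} + 7 i \sqrt{462}\right) - 468832} = \sqrt{- \frac{61885729}{132} + 7 i \sqrt{462}}$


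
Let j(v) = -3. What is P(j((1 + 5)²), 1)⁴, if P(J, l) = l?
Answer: 1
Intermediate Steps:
P(j((1 + 5)²), 1)⁴ = 1⁴ = 1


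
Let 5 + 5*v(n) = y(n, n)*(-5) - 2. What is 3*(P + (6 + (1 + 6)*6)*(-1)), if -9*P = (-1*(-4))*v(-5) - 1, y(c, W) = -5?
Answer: -2227/15 ≈ -148.47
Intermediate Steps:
v(n) = 18/5 (v(n) = -1 + (-5*(-5) - 2)/5 = -1 + (25 - 2)/5 = -1 + (1/5)*23 = -1 + 23/5 = 18/5)
P = -67/45 (P = -(-1*(-4)*(18/5) - 1)/9 = -(4*(18/5) - 1)/9 = -(72/5 - 1)/9 = -1/9*67/5 = -67/45 ≈ -1.4889)
3*(P + (6 + (1 + 6)*6)*(-1)) = 3*(-67/45 + (6 + (1 + 6)*6)*(-1)) = 3*(-67/45 + (6 + 7*6)*(-1)) = 3*(-67/45 + (6 + 42)*(-1)) = 3*(-67/45 + 48*(-1)) = 3*(-67/45 - 48) = 3*(-2227/45) = -2227/15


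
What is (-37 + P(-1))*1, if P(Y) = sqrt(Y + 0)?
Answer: -37 + I ≈ -37.0 + 1.0*I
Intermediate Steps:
P(Y) = sqrt(Y)
(-37 + P(-1))*1 = (-37 + sqrt(-1))*1 = (-37 + I)*1 = -37 + I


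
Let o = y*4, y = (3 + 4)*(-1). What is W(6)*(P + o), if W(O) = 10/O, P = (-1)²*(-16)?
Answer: -220/3 ≈ -73.333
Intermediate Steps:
P = -16 (P = 1*(-16) = -16)
y = -7 (y = 7*(-1) = -7)
o = -28 (o = -7*4 = -28)
W(6)*(P + o) = (10/6)*(-16 - 28) = (10*(⅙))*(-44) = (5/3)*(-44) = -220/3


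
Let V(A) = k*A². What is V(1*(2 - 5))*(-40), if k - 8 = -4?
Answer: -1440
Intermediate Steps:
k = 4 (k = 8 - 4 = 4)
V(A) = 4*A²
V(1*(2 - 5))*(-40) = (4*(1*(2 - 5))²)*(-40) = (4*(1*(-3))²)*(-40) = (4*(-3)²)*(-40) = (4*9)*(-40) = 36*(-40) = -1440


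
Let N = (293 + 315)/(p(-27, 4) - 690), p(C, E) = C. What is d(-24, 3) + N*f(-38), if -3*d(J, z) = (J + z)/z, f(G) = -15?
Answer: 10793/717 ≈ 15.053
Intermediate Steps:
d(J, z) = -(J + z)/(3*z)
N = -608/717 (N = (293 + 315)/(-27 - 690) = 608/(-717) = 608*(-1/717) = -608/717 ≈ -0.84798)
d(-24, 3) + N*f(-38) = (⅓)*(-1*(-24) - 1*3)/3 - 608/717*(-15) = (⅓)*(⅓)*(24 - 3) + 3040/239 = (⅓)*(⅓)*21 + 3040/239 = 7/3 + 3040/239 = 10793/717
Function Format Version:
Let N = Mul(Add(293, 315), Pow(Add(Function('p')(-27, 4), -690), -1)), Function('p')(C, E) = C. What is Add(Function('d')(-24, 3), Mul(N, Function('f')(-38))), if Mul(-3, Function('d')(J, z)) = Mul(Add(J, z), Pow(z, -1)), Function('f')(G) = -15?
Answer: Rational(10793, 717) ≈ 15.053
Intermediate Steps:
Function('d')(J, z) = Mul(Rational(-1, 3), Pow(z, -1), Add(J, z)) (Function('d')(J, z) = Mul(Rational(-1, 3), Mul(Add(J, z), Pow(z, -1))) = Mul(Rational(-1, 3), Mul(Pow(z, -1), Add(J, z))) = Mul(Rational(-1, 3), Pow(z, -1), Add(J, z)))
N = Rational(-608, 717) (N = Mul(Add(293, 315), Pow(Add(-27, -690), -1)) = Mul(608, Pow(-717, -1)) = Mul(608, Rational(-1, 717)) = Rational(-608, 717) ≈ -0.84798)
Add(Function('d')(-24, 3), Mul(N, Function('f')(-38))) = Add(Mul(Rational(1, 3), Pow(3, -1), Add(Mul(-1, -24), Mul(-1, 3))), Mul(Rational(-608, 717), -15)) = Add(Mul(Rational(1, 3), Rational(1, 3), Add(24, -3)), Rational(3040, 239)) = Add(Mul(Rational(1, 3), Rational(1, 3), 21), Rational(3040, 239)) = Add(Rational(7, 3), Rational(3040, 239)) = Rational(10793, 717)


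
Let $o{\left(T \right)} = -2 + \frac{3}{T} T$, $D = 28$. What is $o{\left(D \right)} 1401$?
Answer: $1401$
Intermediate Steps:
$o{\left(T \right)} = 1$ ($o{\left(T \right)} = -2 + 3 = 1$)
$o{\left(D \right)} 1401 = 1 \cdot 1401 = 1401$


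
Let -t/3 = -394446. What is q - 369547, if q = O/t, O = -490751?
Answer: -437299498637/1183338 ≈ -3.6955e+5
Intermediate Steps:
t = 1183338 (t = -3*(-394446) = 1183338)
q = -490751/1183338 ≈ -0.41472
q - 369547 = -490751/1183338 - 369547 = -437299498637/1183338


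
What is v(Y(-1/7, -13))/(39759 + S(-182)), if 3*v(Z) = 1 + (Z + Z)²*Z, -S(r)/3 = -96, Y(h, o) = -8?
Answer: -2047/120141 ≈ -0.017038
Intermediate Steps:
S(r) = 288 (S(r) = -3*(-96) = 288)
v(Z) = ⅓ + 4*Z³/3 (v(Z) = (1 + (Z + Z)²*Z)/3 = (1 + (2*Z)²*Z)/3 = (1 + (4*Z²)*Z)/3 = (1 + 4*Z³)/3 = ⅓ + 4*Z³/3)
v(Y(-1/7, -13))/(39759 + S(-182)) = (⅓ + (4/3)*(-8)³)/(39759 + 288) = (⅓ + (4/3)*(-512))/40047 = (⅓ - 2048/3)*(1/40047) = -2047/3*1/40047 = -2047/120141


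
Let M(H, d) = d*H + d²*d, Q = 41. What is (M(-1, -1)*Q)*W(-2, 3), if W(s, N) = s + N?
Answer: 0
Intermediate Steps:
W(s, N) = N + s
M(H, d) = d³ + H*d (M(H, d) = H*d + d³ = d³ + H*d)
(M(-1, -1)*Q)*W(-2, 3) = (-(-1 + (-1)²)*41)*(3 - 2) = (-(-1 + 1)*41)*1 = (-1*0*41)*1 = (0*41)*1 = 0*1 = 0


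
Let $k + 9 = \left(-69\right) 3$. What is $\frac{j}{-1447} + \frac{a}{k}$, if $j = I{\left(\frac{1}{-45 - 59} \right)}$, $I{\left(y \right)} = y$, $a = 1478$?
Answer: $- \frac{27802631}{4063176} \approx -6.8426$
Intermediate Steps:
$k = -216$ ($k = -9 - 207 = -216$)
$j = - \frac{1}{104}$ ($j = \frac{1}{-45 - 59} = \frac{1}{-104} = - \frac{1}{104} \approx -0.0096154$)
$\frac{j}{-1447} + \frac{a}{k} = - \frac{1}{104 \left(-1447\right)} + \frac{1478}{-216} = \left(- \frac{1}{104}\right) \left(- \frac{1}{1447}\right) + 1478 \left(- \frac{1}{216}\right) = \frac{1}{150488} - \frac{739}{108} = - \frac{27802631}{4063176}$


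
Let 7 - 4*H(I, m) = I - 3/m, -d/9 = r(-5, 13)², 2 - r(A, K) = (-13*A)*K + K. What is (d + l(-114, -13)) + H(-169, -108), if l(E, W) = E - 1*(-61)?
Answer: -949627153/144 ≈ -6.5946e+6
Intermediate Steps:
r(A, K) = 2 - K + 13*A*K (r(A, K) = 2 - ((-13*A)*K + K) = 2 - (-13*A*K + K) = 2 - (K - 13*A*K) = 2 + (-K + 13*A*K) = 2 - K + 13*A*K)
l(E, W) = 61 + E (l(E, W) = E + 61 = 61 + E)
d = -6594624 (d = -9*(2 - 1*13 + 13*(-5)*13)² = -9*(2 - 13 - 845)² = -9*(-856)² = -9*732736 = -6594624)
H(I, m) = 7/4 - I/4 + 3/(4*m) (H(I, m) = 7/4 - (I - 3/m)/4 = 7/4 + (-I/4 + 3/(4*m)) = 7/4 - I/4 + 3/(4*m))
(d + l(-114, -13)) + H(-169, -108) = (-6594624 + (61 - 114)) + (¼)*(3 - 1*(-108)*(-7 - 169))/(-108) = (-6594624 - 53) + (¼)*(-1/108)*(3 - 1*(-108)*(-176)) = -6594677 + (¼)*(-1/108)*(3 - 19008) = -6594677 + (¼)*(-1/108)*(-19005) = -6594677 + 6335/144 = -949627153/144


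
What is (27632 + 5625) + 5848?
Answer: 39105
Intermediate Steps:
(27632 + 5625) + 5848 = 33257 + 5848 = 39105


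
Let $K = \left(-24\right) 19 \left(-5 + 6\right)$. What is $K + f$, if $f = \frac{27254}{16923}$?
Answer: $- \frac{7689634}{16923} \approx -454.39$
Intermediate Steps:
$K = -456$ ($K = \left(-456\right) 1 = -456$)
$f = \frac{27254}{16923}$ ($f = 27254 \cdot \frac{1}{16923} = \frac{27254}{16923} \approx 1.6105$)
$K + f = -456 + \frac{27254}{16923} = - \frac{7689634}{16923}$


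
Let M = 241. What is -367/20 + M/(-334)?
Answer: -63699/3340 ≈ -19.072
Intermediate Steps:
-367/20 + M/(-334) = -367/20 + 241/(-334) = -367*1/20 + 241*(-1/334) = -367/20 - 241/334 = -63699/3340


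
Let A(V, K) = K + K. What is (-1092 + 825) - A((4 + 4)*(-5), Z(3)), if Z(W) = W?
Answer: -273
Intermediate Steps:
A(V, K) = 2*K
(-1092 + 825) - A((4 + 4)*(-5), Z(3)) = (-1092 + 825) - 2*3 = -267 - 1*6 = -267 - 6 = -273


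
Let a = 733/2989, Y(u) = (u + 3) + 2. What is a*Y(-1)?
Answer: 2932/2989 ≈ 0.98093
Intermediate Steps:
Y(u) = 5 + u (Y(u) = (3 + u) + 2 = 5 + u)
a = 733/2989 (a = 733*(1/2989) = 733/2989 ≈ 0.24523)
a*Y(-1) = 733*(5 - 1)/2989 = (733/2989)*4 = 2932/2989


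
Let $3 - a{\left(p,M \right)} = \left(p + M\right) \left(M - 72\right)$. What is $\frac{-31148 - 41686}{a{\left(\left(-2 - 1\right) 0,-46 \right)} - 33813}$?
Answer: $\frac{36417}{19619} \approx 1.8562$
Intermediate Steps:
$a{\left(p,M \right)} = 3 - \left(-72 + M\right) \left(M + p\right)$ ($a{\left(p,M \right)} = 3 - \left(p + M\right) \left(M - 72\right) = 3 - \left(M + p\right) \left(-72 + M\right) = 3 - \left(-72 + M\right) \left(M + p\right)$)
$\frac{-31148 - 41686}{a{\left(\left(-2 - 1\right) 0,-46 \right)} - 33813} = \frac{-31148 - 41686}{\left(3 - \left(-46\right)^{2} + 72 \left(-46\right) + 72 \left(-2 - 1\right) 0 - - 46 \left(-2 - 1\right) 0\right) - 33813} = - \frac{72834}{\left(3 - 2116 - 3312 + 72 \left(\left(-3\right) 0\right) - - 46 \left(\left(-3\right) 0\right)\right) - 33813} = - \frac{72834}{\left(3 - 2116 - 3312 + 72 \cdot 0 - \left(-46\right) 0\right) - 33813} = - \frac{72834}{\left(3 - 2116 - 3312 + 0 + 0\right) - 33813} = - \frac{72834}{-5425 - 33813} = - \frac{72834}{-39238} = \left(-72834\right) \left(- \frac{1}{39238}\right) = \frac{36417}{19619}$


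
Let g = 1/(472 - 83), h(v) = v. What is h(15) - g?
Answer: 5834/389 ≈ 14.997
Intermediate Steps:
g = 1/389 ≈ 0.0025707
h(15) - g = 15 - 1*1/389 = 15 - 1/389 = 5834/389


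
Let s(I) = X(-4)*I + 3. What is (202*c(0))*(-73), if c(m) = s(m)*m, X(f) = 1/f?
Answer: 0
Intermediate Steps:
s(I) = 3 - I/4 (s(I) = I/(-4) + 3 = -I/4 + 3 = 3 - I/4)
c(m) = m*(3 - m/4) (c(m) = (3 - m/4)*m = m*(3 - m/4))
(202*c(0))*(-73) = (202*((¼)*0*(12 - 1*0)))*(-73) = (202*((¼)*0*(12 + 0)))*(-73) = (202*((¼)*0*12))*(-73) = (202*0)*(-73) = 0*(-73) = 0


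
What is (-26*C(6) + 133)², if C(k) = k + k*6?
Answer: 919681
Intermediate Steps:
C(k) = 7*k (C(k) = k + 6*k = 7*k)
(-26*C(6) + 133)² = (-182*6 + 133)² = (-26*42 + 133)² = (-1092 + 133)² = (-959)² = 919681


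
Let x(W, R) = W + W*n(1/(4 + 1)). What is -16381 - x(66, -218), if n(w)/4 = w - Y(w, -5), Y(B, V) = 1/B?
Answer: -75899/5 ≈ -15180.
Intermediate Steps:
n(w) = -4/w + 4*w (n(w) = 4*(w - 1/w) = -4/w + 4*w)
x(W, R) = -91*W/5 (x(W, R) = W + W*(-4/(1/(4 + 1)) + 4/(4 + 1)) = W + W*(-4/(1/5) + 4/5) = W + W*(-4/⅕ + 4*(⅕)) = W + W*(-4*5 + ⅘) = W + W*(-20 + ⅘) = W + W*(-96/5) = W - 96*W/5 = -91*W/5)
-16381 - x(66, -218) = -16381 - (-91)*66/5 = -16381 - 1*(-6006/5) = -16381 + 6006/5 = -75899/5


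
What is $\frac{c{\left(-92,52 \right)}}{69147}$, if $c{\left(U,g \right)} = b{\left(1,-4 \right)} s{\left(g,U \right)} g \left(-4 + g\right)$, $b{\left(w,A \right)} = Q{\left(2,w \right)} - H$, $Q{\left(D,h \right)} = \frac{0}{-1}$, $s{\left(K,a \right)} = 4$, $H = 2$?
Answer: $- \frac{512}{1773} \approx -0.28878$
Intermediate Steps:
$Q{\left(D,h \right)} = 0$ ($Q{\left(D,h \right)} = 0 \left(-1\right) = 0$)
$b{\left(w,A \right)} = -2$ ($b{\left(w,A \right)} = 0 - 2 = -2$)
$c{\left(U,g \right)} = - 8 g \left(-4 + g\right)$ ($c{\left(U,g \right)} = \left(-2\right) 4 g \left(-4 + g\right) = - 8 g \left(-4 + g\right)$)
$\frac{c{\left(-92,52 \right)}}{69147} = \frac{8 \cdot 52 \left(4 - 52\right)}{69147} = 8 \cdot 52 \left(4 - 52\right) \frac{1}{69147} = 8 \cdot 52 \left(-48\right) \frac{1}{69147} = \left(-19968\right) \frac{1}{69147} = - \frac{512}{1773}$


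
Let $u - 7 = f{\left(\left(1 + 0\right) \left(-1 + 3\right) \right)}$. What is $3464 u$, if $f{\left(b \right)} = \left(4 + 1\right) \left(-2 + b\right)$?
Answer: $24248$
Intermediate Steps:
$f{\left(b \right)} = -10 + 5 b$ ($f{\left(b \right)} = 5 \left(-2 + b\right) = -10 + 5 b$)
$u = 7$ ($u = 7 - \left(10 - 5 \left(1 + 0\right) \left(-1 + 3\right)\right) = 7 - \left(10 - 5 \cdot 1 \cdot 2\right) = 7 + \left(-10 + 5 \cdot 2\right) = 7 + \left(-10 + 10\right) = 7 + 0 = 7$)
$3464 u = 3464 \cdot 7 = 24248$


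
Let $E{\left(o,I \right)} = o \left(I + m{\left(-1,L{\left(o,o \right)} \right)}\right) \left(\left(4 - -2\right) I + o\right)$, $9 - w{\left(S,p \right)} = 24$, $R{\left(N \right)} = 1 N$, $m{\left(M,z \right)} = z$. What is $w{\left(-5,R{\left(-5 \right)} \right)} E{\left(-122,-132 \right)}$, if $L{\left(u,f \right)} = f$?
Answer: $424845480$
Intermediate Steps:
$R{\left(N \right)} = N$
$w{\left(S,p \right)} = -15$ ($w{\left(S,p \right)} = 9 - 24 = -15$)
$E{\left(o,I \right)} = o \left(I + o\right) \left(o + 6 I\right)$ ($E{\left(o,I \right)} = o \left(I + o\right) \left(\left(4 - -2\right) I + o\right) = o \left(I + o\right) \left(\left(4 + 2\right) I + o\right) = o \left(I + o\right) \left(6 I + o\right) = o \left(I + o\right) \left(o + 6 I\right)$)
$w{\left(-5,R{\left(-5 \right)} \right)} E{\left(-122,-132 \right)} = - 15 \left(- 122 \left(\left(-122\right)^{2} + 6 \left(-132\right)^{2} + 7 \left(-132\right) \left(-122\right)\right)\right) = - 15 \left(- 122 \left(14884 + 6 \cdot 17424 + 112728\right)\right) = - 15 \left(- 122 \left(14884 + 104544 + 112728\right)\right) = - 15 \left(\left(-122\right) 232156\right) = \left(-15\right) \left(-28323032\right) = 424845480$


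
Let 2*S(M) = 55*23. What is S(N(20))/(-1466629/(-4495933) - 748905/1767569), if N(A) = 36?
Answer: -10052792823049405/1549317496928 ≈ -6488.5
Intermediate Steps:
S(M) = 1265/2 (S(M) = (55*23)/2 = (½)*1265 = 1265/2)
S(N(20))/(-1466629/(-4495933) - 748905/1767569) = 1265/(2*(-1466629/(-4495933) - 748905/1767569)) = 1265/(2*(-1466629*(-1/4495933) - 748905*1/1767569)) = 1265/(2*(1466629/4495933 - 748905/1767569)) = 1265/(2*(-774658748464/7946871796877)) = (1265/2)*(-7946871796877/774658748464) = -10052792823049405/1549317496928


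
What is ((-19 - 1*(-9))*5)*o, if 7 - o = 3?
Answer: -200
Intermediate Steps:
o = 4 (o = 7 - 1*3 = 7 - 3 = 4)
((-19 - 1*(-9))*5)*o = ((-19 - 1*(-9))*5)*4 = ((-19 + 9)*5)*4 = -10*5*4 = -50*4 = -200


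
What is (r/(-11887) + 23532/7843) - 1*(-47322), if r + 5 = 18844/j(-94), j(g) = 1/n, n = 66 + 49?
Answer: 4395101316121/93229741 ≈ 47143.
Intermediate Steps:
n = 115
j(g) = 1/115
r = 2167055 (r = -5 + 18844/(1/115) = -5 + 18844*115 = -5 + 2167060 = 2167055)
(r/(-11887) + 23532/7843) - 1*(-47322) = (2167055/(-11887) + 23532/7843) - 1*(-47322) = (2167055*(-1/11887) + 23532*(1/7843)) + 47322 = (-2167055/11887 + 23532/7843) + 47322 = -16716487481/93229741 + 47322 = 4395101316121/93229741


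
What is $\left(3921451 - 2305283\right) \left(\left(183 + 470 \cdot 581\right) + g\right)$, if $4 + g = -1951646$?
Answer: $-2712571522696$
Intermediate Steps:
$g = -1951650$ ($g = -4 - 1951646 = -1951650$)
$\left(3921451 - 2305283\right) \left(\left(183 + 470 \cdot 581\right) + g\right) = \left(3921451 - 2305283\right) \left(\left(183 + 470 \cdot 581\right) - 1951650\right) = 1616168 \left(\left(183 + 273070\right) - 1951650\right) = 1616168 \left(273253 - 1951650\right) = 1616168 \left(-1678397\right) = -2712571522696$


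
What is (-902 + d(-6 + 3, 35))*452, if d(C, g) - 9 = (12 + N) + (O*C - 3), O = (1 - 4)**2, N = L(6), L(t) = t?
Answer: -409060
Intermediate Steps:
N = 6
O = 9 (O = (-3)**2 = 9)
d(C, g) = 24 + 9*C (d(C, g) = 9 + ((12 + 6) + (9*C - 3)) = 9 + (18 + (-3 + 9*C)) = 9 + (15 + 9*C) = 24 + 9*C)
(-902 + d(-6 + 3, 35))*452 = (-902 + (24 + 9*(-6 + 3)))*452 = (-902 + (24 + 9*(-3)))*452 = (-902 + (24 - 27))*452 = (-902 - 3)*452 = -905*452 = -409060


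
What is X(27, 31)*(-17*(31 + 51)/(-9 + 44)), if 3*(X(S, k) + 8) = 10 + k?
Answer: -23698/105 ≈ -225.70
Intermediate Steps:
X(S, k) = -14/3 + k/3 (X(S, k) = -8 + (10 + k)/3 = -8 + (10/3 + k/3) = -14/3 + k/3)
X(27, 31)*(-17*(31 + 51)/(-9 + 44)) = (-14/3 + (⅓)*31)*(-17*(31 + 51)/(-9 + 44)) = (-14/3 + 31/3)*(-17/(35/82)) = 17*(-17/(35*(1/82)))/3 = 17*(-17/35/82)/3 = 17*(-17*82/35)/3 = (17/3)*(-1394/35) = -23698/105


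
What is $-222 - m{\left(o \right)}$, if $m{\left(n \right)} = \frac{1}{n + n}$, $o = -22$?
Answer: $- \frac{9767}{44} \approx -221.98$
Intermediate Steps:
$m{\left(n \right)} = \frac{1}{2 n}$
$-222 - m{\left(o \right)} = -222 - \frac{1}{2 \left(-22\right)} = -222 - \frac{1}{2} \left(- \frac{1}{22}\right) = -222 - - \frac{1}{44} = -222 + \frac{1}{44} = - \frac{9767}{44}$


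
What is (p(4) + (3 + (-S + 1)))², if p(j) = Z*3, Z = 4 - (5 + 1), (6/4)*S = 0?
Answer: 4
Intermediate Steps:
S = 0 (S = (⅔)*0 = 0)
Z = -2 (Z = 4 - 1*6 = 4 - 6 = -2)
p(j) = -6 (p(j) = -2*3 = -6)
(p(4) + (3 + (-S + 1)))² = (-6 + (3 + (-1*0 + 1)))² = (-6 + (3 + (0 + 1)))² = (-6 + (3 + 1))² = (-6 + 4)² = (-2)² = 4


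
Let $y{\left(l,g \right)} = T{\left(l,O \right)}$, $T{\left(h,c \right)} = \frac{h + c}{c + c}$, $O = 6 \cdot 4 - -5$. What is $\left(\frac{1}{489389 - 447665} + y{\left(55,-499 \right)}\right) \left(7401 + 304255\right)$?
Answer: $\frac{136539376418}{302499} \approx 4.5137 \cdot 10^{5}$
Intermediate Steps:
$O = 29$ ($O = 24 + 5 = 29$)
$T{\left(h,c \right)} = \frac{c + h}{2 c}$
$y{\left(l,g \right)} = \frac{1}{2} + \frac{l}{58}$ ($y{\left(l,g \right)} = \frac{29 + l}{2 \cdot 29} = \frac{1}{2} \cdot \frac{1}{29} \left(29 + l\right) = \frac{1}{2} + \frac{l}{58}$)
$\left(\frac{1}{489389 - 447665} + y{\left(55,-499 \right)}\right) \left(7401 + 304255\right) = \left(\frac{1}{489389 - 447665} + \left(\frac{1}{2} + \frac{1}{58} \cdot 55\right)\right) \left(7401 + 304255\right) = \left(\frac{1}{41724} + \left(\frac{1}{2} + \frac{55}{58}\right)\right) 311656 = \left(\frac{1}{41724} + \frac{42}{29}\right) 311656 = \frac{1752437}{1209996} \cdot 311656 = \frac{136539376418}{302499}$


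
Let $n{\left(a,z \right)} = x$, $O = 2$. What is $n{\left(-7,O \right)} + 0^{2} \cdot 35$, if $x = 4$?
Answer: $4$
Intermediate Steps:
$n{\left(a,z \right)} = 4$
$n{\left(-7,O \right)} + 0^{2} \cdot 35 = 4 + 0^{2} \cdot 35 = 4 + 0 \cdot 35 = 4 + 0 = 4$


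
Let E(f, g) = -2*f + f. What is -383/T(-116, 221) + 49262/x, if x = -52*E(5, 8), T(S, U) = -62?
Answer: 394228/2015 ≈ 195.65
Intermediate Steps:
E(f, g) = -f
x = 260 (x = -(-52)*5 = -52*(-5) = 260)
-383/T(-116, 221) + 49262/x = -383/(-62) + 49262/260 = -383*(-1/62) + 49262*(1/260) = 383/62 + 24631/130 = 394228/2015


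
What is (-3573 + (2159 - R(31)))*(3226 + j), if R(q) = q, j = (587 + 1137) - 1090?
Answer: -5577700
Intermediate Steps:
j = 634 (j = 1724 - 1090 = 634)
(-3573 + (2159 - R(31)))*(3226 + j) = (-3573 + (2159 - 1*31))*(3226 + 634) = (-3573 + (2159 - 31))*3860 = (-3573 + 2128)*3860 = -1445*3860 = -5577700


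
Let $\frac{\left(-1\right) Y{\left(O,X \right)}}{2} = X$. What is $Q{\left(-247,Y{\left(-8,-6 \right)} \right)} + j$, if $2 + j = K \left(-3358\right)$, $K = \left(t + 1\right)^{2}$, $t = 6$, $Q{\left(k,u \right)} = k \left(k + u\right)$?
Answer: $-106499$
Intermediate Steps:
$Y{\left(O,X \right)} = - 2 X$
$K = 49$ ($K = \left(6 + 1\right)^{2} = 7^{2} = 49$)
$j = -164544$ ($j = -2 + 49 \left(-3358\right) = -2 - 164542 = -164544$)
$Q{\left(-247,Y{\left(-8,-6 \right)} \right)} + j = - 247 \left(-247 - -12\right) - 164544 = - 247 \left(-247 + 12\right) - 164544 = \left(-247\right) \left(-235\right) - 164544 = 58045 - 164544 = -106499$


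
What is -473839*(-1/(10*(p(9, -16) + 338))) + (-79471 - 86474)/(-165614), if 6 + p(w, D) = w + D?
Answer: 19753423349/134561375 ≈ 146.80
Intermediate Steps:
p(w, D) = -6 + D + w (p(w, D) = -6 + (w + D) = -6 + (D + w) = -6 + D + w)
-473839*(-1/(10*(p(9, -16) + 338))) + (-79471 - 86474)/(-165614) = -473839*(-1/(10*((-6 - 16 + 9) + 338))) + (-79471 - 86474)/(-165614) = -473839*(-1/(10*(-13 + 338))) - 165945*(-1/165614) = -473839/((-10*325)) + 165945/165614 = -473839/(-3250) + 165945/165614 = -473839*(-1/3250) + 165945/165614 = 473839/3250 + 165945/165614 = 19753423349/134561375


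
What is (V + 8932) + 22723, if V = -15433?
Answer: 16222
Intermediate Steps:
(V + 8932) + 22723 = (-15433 + 8932) + 22723 = -6501 + 22723 = 16222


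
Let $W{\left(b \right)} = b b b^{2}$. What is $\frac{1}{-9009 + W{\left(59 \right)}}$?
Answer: $\frac{1}{12108352} \approx 8.2588 \cdot 10^{-8}$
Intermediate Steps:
$W{\left(b \right)} = b^{4}$ ($W{\left(b \right)} = b^{2} b^{2} = b^{4}$)
$\frac{1}{-9009 + W{\left(59 \right)}} = \frac{1}{-9009 + 59^{4}} = \frac{1}{-9009 + 12117361} = \frac{1}{12108352}$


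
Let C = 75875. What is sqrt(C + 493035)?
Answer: sqrt(568910) ≈ 754.26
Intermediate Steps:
sqrt(C + 493035) = sqrt(75875 + 493035) = sqrt(568910)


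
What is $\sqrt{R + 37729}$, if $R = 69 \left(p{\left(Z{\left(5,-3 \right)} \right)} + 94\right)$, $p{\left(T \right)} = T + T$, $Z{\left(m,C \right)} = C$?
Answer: $\sqrt{43801} \approx 209.29$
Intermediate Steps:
$p{\left(T \right)} = 2 T$
$R = 6072$ ($R = 69 \left(2 \left(-3\right) + 94\right) = 69 \left(-6 + 94\right) = 69 \cdot 88 = 6072$)
$\sqrt{R + 37729} = \sqrt{6072 + 37729} = \sqrt{43801}$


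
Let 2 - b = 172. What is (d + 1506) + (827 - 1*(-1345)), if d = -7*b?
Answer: 4868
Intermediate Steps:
b = -170 (b = 2 - 1*172 = 2 - 172 = -170)
d = 1190 (d = -7*(-170) = 1190)
(d + 1506) + (827 - 1*(-1345)) = (1190 + 1506) + (827 - 1*(-1345)) = 2696 + (827 + 1345) = 2696 + 2172 = 4868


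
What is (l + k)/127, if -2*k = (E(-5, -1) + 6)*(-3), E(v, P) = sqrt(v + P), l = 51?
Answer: 60/127 + 3*I*sqrt(6)/254 ≈ 0.47244 + 0.028931*I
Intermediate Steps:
E(v, P) = sqrt(P + v)
k = 9 + 3*I*sqrt(6)/2 (k = -(sqrt(-1 - 5) + 6)*(-3)/2 = -(sqrt(-6) + 6)*(-3)/2 = -(I*sqrt(6) + 6)*(-3)/2 = -(6 + I*sqrt(6))*(-3)/2 = -(-18 - 3*I*sqrt(6))/2 = 9 + 3*I*sqrt(6)/2 ≈ 9.0 + 3.6742*I)
(l + k)/127 = (51 + (9 + 3*I*sqrt(6)/2))/127 = (60 + 3*I*sqrt(6)/2)/127 = 60/127 + 3*I*sqrt(6)/254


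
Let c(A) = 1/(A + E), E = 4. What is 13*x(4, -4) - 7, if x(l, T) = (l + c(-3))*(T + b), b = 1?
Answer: -202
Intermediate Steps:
c(A) = 1/(4 + A) (c(A) = 1/(A + 4) = 1/(4 + A))
x(l, T) = (1 + T)*(1 + l) (x(l, T) = (l + 1/(4 - 3))*(T + 1) = (l + 1/1)*(1 + T) = (l + 1)*(1 + T) = (1 + l)*(1 + T) = (1 + T)*(1 + l))
13*x(4, -4) - 7 = 13*(1 - 4 + 4 - 4*4) - 7 = 13*(1 - 4 + 4 - 16) - 7 = 13*(-15) - 7 = -195 - 7 = -202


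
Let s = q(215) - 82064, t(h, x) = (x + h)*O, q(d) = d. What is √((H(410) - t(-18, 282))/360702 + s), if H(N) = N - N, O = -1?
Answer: 13*I*√1750335371277/60117 ≈ 286.09*I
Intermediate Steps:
H(N) = 0
t(h, x) = -h - x (t(h, x) = (x + h)*(-1) = (h + x)*(-1) = -h - x)
s = -81849 (s = 215 - 82064 = -81849)
√((H(410) - t(-18, 282))/360702 + s) = √((0 - (-1*(-18) - 1*282))/360702 - 81849) = √((0 - (18 - 282))*(1/360702) - 81849) = √((0 - 1*(-264))*(1/360702) - 81849) = √((0 + 264)*(1/360702) - 81849) = √(264*(1/360702) - 81849) = √(44/60117 - 81849) = √(-4920516289/60117) = 13*I*√1750335371277/60117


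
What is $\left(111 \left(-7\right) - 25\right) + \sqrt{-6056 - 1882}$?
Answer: $-802 + 63 i \sqrt{2} \approx -802.0 + 89.095 i$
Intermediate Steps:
$\left(111 \left(-7\right) - 25\right) + \sqrt{-6056 - 1882} = \left(-777 - 25\right) + \sqrt{-7938} = -802 + 63 i \sqrt{2}$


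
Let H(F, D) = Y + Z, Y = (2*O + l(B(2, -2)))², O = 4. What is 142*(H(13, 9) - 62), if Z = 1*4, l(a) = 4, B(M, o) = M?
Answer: 12212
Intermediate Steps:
Z = 4
Y = 144 (Y = (2*4 + 4)² = (8 + 4)² = 12² = 144)
H(F, D) = 148 (H(F, D) = 144 + 4 = 148)
142*(H(13, 9) - 62) = 142*(148 - 62) = 142*86 = 12212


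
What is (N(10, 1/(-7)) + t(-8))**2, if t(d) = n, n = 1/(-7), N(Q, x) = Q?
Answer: 4761/49 ≈ 97.163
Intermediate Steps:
n = -1/7 ≈ -0.14286
t(d) = -1/7
(N(10, 1/(-7)) + t(-8))**2 = (10 - 1/7)**2 = (69/7)**2 = 4761/49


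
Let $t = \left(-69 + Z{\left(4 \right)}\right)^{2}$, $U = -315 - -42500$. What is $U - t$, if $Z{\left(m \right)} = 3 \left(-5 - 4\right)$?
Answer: $32969$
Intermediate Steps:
$Z{\left(m \right)} = -27$ ($Z{\left(m \right)} = 3 \left(-9\right) = -27$)
$U = 42185$ ($U = -315 + 42500 = 42185$)
$t = 9216$ ($t = \left(-69 - 27\right)^{2} = \left(-96\right)^{2} = 9216$)
$U - t = 42185 - 9216 = 32969$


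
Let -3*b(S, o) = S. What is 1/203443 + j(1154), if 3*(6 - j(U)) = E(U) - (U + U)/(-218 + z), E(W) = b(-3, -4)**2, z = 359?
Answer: 957199738/86056389 ≈ 11.123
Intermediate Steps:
b(S, o) = -S/3
E(W) = 1 (E(W) = (-1/3*(-3))**2 = 1**2 = 1)
j(U) = 17/3 + 2*U/423 (j(U) = 6 - (1 - (U + U)/(-218 + 359))/3 = 6 - (1 - 2*U/141)/3 = 6 + (-1/3 + 2*U/423) = 17/3 + 2*U/423)
1/203443 + j(1154) = 1/203443 + (17/3 + (2/423)*1154) = 1/203443 + (17/3 + 2308/423) = 1/203443 + 4705/423 = 957199738/86056389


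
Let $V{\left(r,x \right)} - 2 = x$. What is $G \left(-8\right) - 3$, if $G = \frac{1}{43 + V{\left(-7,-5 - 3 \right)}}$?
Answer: $- \frac{119}{37} \approx -3.2162$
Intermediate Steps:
$V{\left(r,x \right)} = 2 + x$
$G = \frac{1}{37}$ ($G = \frac{1}{43 + \left(2 - 8\right)} = \frac{1}{43 - 6} = \frac{1}{37} \approx 0.027027$)
$G \left(-8\right) - 3 = \frac{1}{37} \left(-8\right) - 3 = - \frac{8}{37} - 3 = - \frac{119}{37}$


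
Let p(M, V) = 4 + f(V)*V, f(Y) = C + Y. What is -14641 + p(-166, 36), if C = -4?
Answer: -13485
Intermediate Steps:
f(Y) = -4 + Y
p(M, V) = 4 + V*(-4 + V) (p(M, V) = 4 + (-4 + V)*V = 4 + V*(-4 + V))
-14641 + p(-166, 36) = -14641 + (4 + 36*(-4 + 36)) = -14641 + (4 + 36*32) = -14641 + (4 + 1152) = -14641 + 1156 = -13485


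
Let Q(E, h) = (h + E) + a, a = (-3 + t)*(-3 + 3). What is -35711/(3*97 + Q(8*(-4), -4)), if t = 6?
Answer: -35711/255 ≈ -140.04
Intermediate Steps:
a = 0 (a = (-3 + 6)*(-3 + 3) = 3*0 = 0)
Q(E, h) = E + h (Q(E, h) = (h + E) + 0 = (E + h) + 0 = E + h)
-35711/(3*97 + Q(8*(-4), -4)) = -35711/(3*97 + (8*(-4) - 4)) = -35711/(291 + (-32 - 4)) = -35711/(291 - 36) = -35711/255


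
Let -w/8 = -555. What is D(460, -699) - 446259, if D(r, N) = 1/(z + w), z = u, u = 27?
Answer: -1993438952/4467 ≈ -4.4626e+5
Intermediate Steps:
w = 4440 (w = -8*(-555) = 4440)
z = 27
D(r, N) = 1/4467 (D(r, N) = 1/(27 + 4440) = 1/4467)
D(460, -699) - 446259 = 1/4467 - 446259 = -1993438952/4467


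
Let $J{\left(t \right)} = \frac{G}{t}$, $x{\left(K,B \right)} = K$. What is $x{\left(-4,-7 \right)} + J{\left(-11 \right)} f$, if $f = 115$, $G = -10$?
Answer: $\frac{1106}{11} \approx 100.55$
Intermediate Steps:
$J{\left(t \right)} = - \frac{10}{t}$
$x{\left(-4,-7 \right)} + J{\left(-11 \right)} f = -4 + - \frac{10}{-11} \cdot 115 = -4 + \left(-10\right) \left(- \frac{1}{11}\right) 115 = -4 + \frac{10}{11} \cdot 115 = -4 + \frac{1150}{11} = \frac{1106}{11}$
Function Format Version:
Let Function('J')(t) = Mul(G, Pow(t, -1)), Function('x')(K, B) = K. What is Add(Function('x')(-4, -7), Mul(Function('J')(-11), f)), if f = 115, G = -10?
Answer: Rational(1106, 11) ≈ 100.55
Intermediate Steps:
Function('J')(t) = Mul(-10, Pow(t, -1))
Add(Function('x')(-4, -7), Mul(Function('J')(-11), f)) = Add(-4, Mul(Mul(-10, Pow(-11, -1)), 115)) = Add(-4, Mul(Mul(-10, Rational(-1, 11)), 115)) = Add(-4, Mul(Rational(10, 11), 115)) = Add(-4, Rational(1150, 11)) = Rational(1106, 11)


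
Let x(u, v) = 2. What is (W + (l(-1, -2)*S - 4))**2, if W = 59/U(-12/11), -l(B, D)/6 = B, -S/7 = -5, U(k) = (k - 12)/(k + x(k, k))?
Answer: 211324369/5184 ≈ 40765.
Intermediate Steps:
U(k) = (-12 + k)/(2 + k) (U(k) = (k - 12)/(k + 2) = (-12 + k)/(2 + k))
S = 35 (S = -7*(-5) = 35)
l(B, D) = -6*B
W = -295/72 (W = 59/(((-12 - 12/11)/(2 - 12/11))) = 59/((-144/11/(10/11))) = 59/(((11/10)*(-144/11))) = 59/(-72/5) = 59*(-5/72) = -295/72 ≈ -4.0972)
(W + (l(-1, -2)*S - 4))**2 = (-295/72 + (-6*(-1)*35 - 4))**2 = (-295/72 + (6*35 - 4))**2 = (-295/72 + (210 - 4))**2 = (-295/72 + 206)**2 = (14537/72)**2 = 211324369/5184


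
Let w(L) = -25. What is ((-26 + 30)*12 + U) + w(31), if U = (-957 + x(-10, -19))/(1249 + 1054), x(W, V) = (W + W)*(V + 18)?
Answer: 52032/2303 ≈ 22.593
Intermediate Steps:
x(W, V) = 2*W*(18 + V) (x(W, V) = (2*W)*(18 + V) = 2*W*(18 + V))
U = -937/2303 (U = (-957 + 2*(-10)*(18 - 19))/(1249 + 1054) = (-957 + 2*(-10)*(-1))/2303 = (-957 + 20)*(1/2303) = -937*1/2303 = -937/2303 ≈ -0.40686)
((-26 + 30)*12 + U) + w(31) = ((-26 + 30)*12 - 937/2303) - 25 = (4*12 - 937/2303) - 25 = (48 - 937/2303) - 25 = 109607/2303 - 25 = 52032/2303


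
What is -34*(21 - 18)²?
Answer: -306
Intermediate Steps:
-34*(21 - 18)² = -34*3² = -34*9 = -306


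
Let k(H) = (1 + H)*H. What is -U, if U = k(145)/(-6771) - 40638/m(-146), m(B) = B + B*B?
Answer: 361664399/71671035 ≈ 5.0462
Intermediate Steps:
m(B) = B + B²
k(H) = H*(1 + H)
U = -361664399/71671035 (U = (145*(1 + 145))/(-6771) - 40638*(-1/(146*(1 - 146))) = (145*146)*(-1/6771) - 40638/((-146*(-145))) = 21170*(-1/6771) - 40638/21170 = -21170/6771 - 40638*1/21170 = -21170/6771 - 20319/10585 = -361664399/71671035 ≈ -5.0462)
-U = -1*(-361664399/71671035) = 361664399/71671035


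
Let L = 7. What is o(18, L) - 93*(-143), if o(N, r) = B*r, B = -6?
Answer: 13257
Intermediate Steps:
o(N, r) = -6*r
o(18, L) - 93*(-143) = -6*7 - 93*(-143) = -42 + 13299 = 13257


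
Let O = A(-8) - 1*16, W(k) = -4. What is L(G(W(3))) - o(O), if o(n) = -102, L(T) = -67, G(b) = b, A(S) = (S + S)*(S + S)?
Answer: 35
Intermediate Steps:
A(S) = 4*S² (A(S) = (2*S)*(2*S) = 4*S²)
O = 240 (O = 4*(-8)² - 1*16 = 4*64 - 16 = 256 - 16 = 240)
L(G(W(3))) - o(O) = -67 - 1*(-102) = -67 + 102 = 35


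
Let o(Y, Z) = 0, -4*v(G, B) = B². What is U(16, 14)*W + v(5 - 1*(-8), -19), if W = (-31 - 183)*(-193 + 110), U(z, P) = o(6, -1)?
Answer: -361/4 ≈ -90.250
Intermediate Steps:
v(G, B) = -B²/4
U(z, P) = 0
W = 17762 (W = -214*(-83) = 17762)
U(16, 14)*W + v(5 - 1*(-8), -19) = 0*17762 - ¼*(-19)² = 0 - ¼*361 = 0 - 361/4 = -361/4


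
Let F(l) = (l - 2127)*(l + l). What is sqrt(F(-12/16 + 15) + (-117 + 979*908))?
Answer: sqrt(13257626)/4 ≈ 910.28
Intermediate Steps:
F(l) = 2*l*(-2127 + l) (F(l) = (-2127 + l)*(2*l) = 2*l*(-2127 + l))
sqrt(F(-12/16 + 15) + (-117 + 979*908)) = sqrt(2*(-12/16 + 15)*(-2127 + (-12/16 + 15)) + (-117 + 979*908)) = sqrt(2*(-12*1/16 + 15)*(-2127 + (-12*1/16 + 15)) + (-117 + 888932)) = sqrt(2*(-3/4 + 15)*(-2127 + (-3/4 + 15)) + 888815) = sqrt(2*(57/4)*(-2127 + 57/4) + 888815) = sqrt(2*(57/4)*(-8451/4) + 888815) = sqrt(-481707/8 + 888815) = sqrt(6628813/8) = sqrt(13257626)/4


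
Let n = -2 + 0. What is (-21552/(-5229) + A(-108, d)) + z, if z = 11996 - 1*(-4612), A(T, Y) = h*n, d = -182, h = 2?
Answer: 28947956/1743 ≈ 16608.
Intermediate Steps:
n = -2
A(T, Y) = -4 (A(T, Y) = 2*(-2) = -4)
z = 16608 (z = 11996 + 4612 = 16608)
(-21552/(-5229) + A(-108, d)) + z = (-21552/(-5229) - 4) + 16608 = (-21552*(-1/5229) - 4) + 16608 = (7184/1743 - 4) + 16608 = 212/1743 + 16608 = 28947956/1743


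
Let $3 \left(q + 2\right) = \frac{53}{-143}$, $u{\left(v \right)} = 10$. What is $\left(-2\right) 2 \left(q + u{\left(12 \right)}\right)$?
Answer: $- \frac{13516}{429} \approx -31.506$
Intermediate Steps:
$q = - \frac{911}{429}$ ($q = -2 + \frac{53 \frac{1}{-143}}{3} = -2 + \frac{53 \left(- \frac{1}{143}\right)}{3} = -2 + \frac{1}{3} \left(- \frac{53}{143}\right) = -2 - \frac{53}{429} = - \frac{911}{429} \approx -2.1235$)
$\left(-2\right) 2 \left(q + u{\left(12 \right)}\right) = \left(-2\right) 2 \left(- \frac{911}{429} + 10\right) = \left(-4\right) \frac{3379}{429} = - \frac{13516}{429}$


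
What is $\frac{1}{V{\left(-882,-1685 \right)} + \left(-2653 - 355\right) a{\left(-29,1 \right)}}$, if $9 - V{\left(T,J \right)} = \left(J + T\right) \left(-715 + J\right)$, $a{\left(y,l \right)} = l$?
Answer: $- \frac{1}{6163799} \approx -1.6224 \cdot 10^{-7}$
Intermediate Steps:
$V{\left(T,J \right)} = 9 - \left(-715 + J\right) \left(J + T\right)$ ($V{\left(T,J \right)} = 9 - \left(J + T\right) \left(-715 + J\right) = 9 - \left(-715 + J\right) \left(J + T\right)$)
$\frac{1}{V{\left(-882,-1685 \right)} + \left(-2653 - 355\right) a{\left(-29,1 \right)}} = \frac{1}{\left(9 - \left(-1685\right)^{2} + 715 \left(-1685\right) + 715 \left(-882\right) - \left(-1685\right) \left(-882\right)\right) + \left(-2653 - 355\right) 1} = \frac{1}{\left(9 - 2839225 - 1204775 - 630630 - 1486170\right) + \left(-2653 - 355\right) 1} = \frac{1}{\left(9 - 2839225 - 1204775 - 630630 - 1486170\right) - 3008} = \frac{1}{-6160791 - 3008} = \frac{1}{-6163799} = - \frac{1}{6163799}$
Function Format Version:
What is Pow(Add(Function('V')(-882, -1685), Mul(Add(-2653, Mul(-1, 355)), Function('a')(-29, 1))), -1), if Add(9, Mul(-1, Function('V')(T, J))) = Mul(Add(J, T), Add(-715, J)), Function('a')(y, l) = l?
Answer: Rational(-1, 6163799) ≈ -1.6224e-7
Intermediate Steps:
Function('V')(T, J) = Add(9, Mul(-1, Add(-715, J), Add(J, T))) (Function('V')(T, J) = Add(9, Mul(-1, Mul(Add(J, T), Add(-715, J)))) = Add(9, Mul(-1, Mul(Add(-715, J), Add(J, T)))) = Add(9, Mul(-1, Add(-715, J), Add(J, T))))
Pow(Add(Function('V')(-882, -1685), Mul(Add(-2653, Mul(-1, 355)), Function('a')(-29, 1))), -1) = Pow(Add(Add(9, Mul(-1, Pow(-1685, 2)), Mul(715, -1685), Mul(715, -882), Mul(-1, -1685, -882)), Mul(Add(-2653, Mul(-1, 355)), 1)), -1) = Pow(Add(Add(9, Mul(-1, 2839225), -1204775, -630630, -1486170), Mul(Add(-2653, -355), 1)), -1) = Pow(Add(Add(9, -2839225, -1204775, -630630, -1486170), Mul(-3008, 1)), -1) = Pow(Add(-6160791, -3008), -1) = Pow(-6163799, -1) = Rational(-1, 6163799)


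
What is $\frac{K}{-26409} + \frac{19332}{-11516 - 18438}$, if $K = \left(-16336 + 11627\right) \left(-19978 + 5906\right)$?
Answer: $- \frac{992706893290}{395527593} \approx -2509.8$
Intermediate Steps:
$K = 66265048$ ($K = \left(-4709\right) \left(-14072\right) = 66265048$)
$\frac{K}{-26409} + \frac{19332}{-11516 - 18438} = \frac{66265048}{-26409} + \frac{19332}{-11516 - 18438} = 66265048 \left(- \frac{1}{26409}\right) + \frac{19332}{-29954} = - \frac{66265048}{26409} + 19332 \left(- \frac{1}{29954}\right) = - \frac{66265048}{26409} - \frac{9666}{14977} = - \frac{992706893290}{395527593}$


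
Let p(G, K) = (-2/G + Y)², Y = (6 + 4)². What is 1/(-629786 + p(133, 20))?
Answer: -17689/10963447750 ≈ -1.6135e-6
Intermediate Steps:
Y = 100 (Y = 10² = 100)
p(G, K) = (100 - 2/G)² (p(G, K) = (-2/G + 100)² = (100 - 2/G)²)
1/(-629786 + p(133, 20)) = 1/(-629786 + 4*(-1 + 50*133)²/133²) = 1/(-629786 + 4*(1/17689)*(-1 + 6650)²) = 1/(-629786 + 4*(1/17689)*6649²) = 1/(-629786 + 4*(1/17689)*44209201) = 1/(-629786 + 176836804/17689) = 1/(-10963447750/17689) = -17689/10963447750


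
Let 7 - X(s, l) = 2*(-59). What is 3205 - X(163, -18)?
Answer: 3080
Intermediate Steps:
X(s, l) = 125 (X(s, l) = 7 - 2*(-59) = 7 - 1*(-118) = 7 + 118 = 125)
3205 - X(163, -18) = 3205 - 1*125 = 3205 - 125 = 3080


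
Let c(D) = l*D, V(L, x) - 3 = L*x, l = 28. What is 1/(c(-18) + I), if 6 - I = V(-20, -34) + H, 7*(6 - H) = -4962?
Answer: -7/13271 ≈ -0.00052747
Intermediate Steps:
V(L, x) = 3 + L*x
c(D) = 28*D
H = 5004/7 (H = 6 - ⅐*(-4962) = 6 + 4962/7 = 5004/7 ≈ 714.86)
I = -9743/7 (I = 6 - ((3 - 20*(-34)) + 5004/7) = 6 - ((3 + 680) + 5004/7) = 6 - (683 + 5004/7) = 6 - 1*9785/7 = 6 - 9785/7 = -9743/7 ≈ -1391.9)
1/(c(-18) + I) = 1/(28*(-18) - 9743/7) = 1/(-504 - 9743/7) = 1/(-13271/7) = -7/13271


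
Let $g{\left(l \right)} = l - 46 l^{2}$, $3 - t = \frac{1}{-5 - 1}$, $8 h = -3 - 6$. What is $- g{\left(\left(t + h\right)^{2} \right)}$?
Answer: $\frac{131898935}{165888} \approx 795.11$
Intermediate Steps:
$h = - \frac{9}{8}$ ($h = \frac{-3 - 6}{8} = \frac{1}{8} \left(-9\right) = - \frac{9}{8} \approx -1.125$)
$t = \frac{19}{6}$ ($t = 3 - \frac{1}{-5 - 1} = 3 - \frac{1}{-6} = 3 - - \frac{1}{6} = 3 + \frac{1}{6} = \frac{19}{6} \approx 3.1667$)
$- g{\left(\left(t + h\right)^{2} \right)} = - \left(\frac{19}{6} - \frac{9}{8}\right)^{2} \left(1 - 46 \left(\frac{19}{6} - \frac{9}{8}\right)^{2}\right) = - \left(\frac{49}{24}\right)^{2} \left(1 - 46 \left(\frac{49}{24}\right)^{2}\right) = - \frac{2401 \left(1 - \frac{55223}{288}\right)}{576} = - \frac{2401 \left(-54935\right)}{576 \cdot 288} = \left(-1\right) \left(- \frac{131898935}{165888}\right) = \frac{131898935}{165888}$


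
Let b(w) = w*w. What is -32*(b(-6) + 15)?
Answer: -1632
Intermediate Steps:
b(w) = w**2
-32*(b(-6) + 15) = -32*((-6)**2 + 15) = -32*(36 + 15) = -32*51 = -1632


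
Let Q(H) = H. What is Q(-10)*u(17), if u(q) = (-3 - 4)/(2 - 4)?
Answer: -35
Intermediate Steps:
u(q) = 7/2 (u(q) = -7/(-2) = -7*(-½) = 7/2)
Q(-10)*u(17) = -10*7/2 = -35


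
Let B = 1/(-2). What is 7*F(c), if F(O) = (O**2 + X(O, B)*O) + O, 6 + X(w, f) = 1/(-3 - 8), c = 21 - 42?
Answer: 42189/11 ≈ 3835.4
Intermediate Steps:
B = -1/2 ≈ -0.50000
c = -21
X(w, f) = -67/11 (X(w, f) = -6 + 1/(-3 - 8) = -6 + 1/(-11) = -6 - 1/11 = -67/11)
F(O) = O**2 - 56*O/11 (F(O) = (O**2 - 67*O/11) + O = O**2 - 56*O/11)
7*F(c) = 7*((1/11)*(-21)*(-56 + 11*(-21))) = 7*((1/11)*(-21)*(-56 - 231)) = 7*((1/11)*(-21)*(-287)) = 7*(6027/11) = 42189/11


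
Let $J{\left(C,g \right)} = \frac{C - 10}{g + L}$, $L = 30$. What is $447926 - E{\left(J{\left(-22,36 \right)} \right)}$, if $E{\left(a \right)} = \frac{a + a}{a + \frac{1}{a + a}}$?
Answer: $\frac{717128502}{1601} \approx 4.4793 \cdot 10^{5}$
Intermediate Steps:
$J{\left(C,g \right)} = \frac{-10 + C}{30 + g}$ ($J{\left(C,g \right)} = \frac{C - 10}{g + 30} = \frac{-10 + C}{30 + g}$)
$E{\left(a \right)} = \frac{2 a}{a + \frac{1}{2 a}}$
$447926 - E{\left(J{\left(-22,36 \right)} \right)} = 447926 - \frac{4 \left(\frac{-10 - 22}{30 + 36}\right)^{2}}{1 + 2 \left(\frac{-10 - 22}{30 + 36}\right)^{2}} = 447926 - \frac{4 \left(\frac{1}{66} \left(-32\right)\right)^{2}}{1 + 2 \left(\frac{1}{66} \left(-32\right)\right)^{2}} = 447926 - \frac{4 \left(- \frac{16}{33}\right)^{2}}{1 + 2 \left(- \frac{16}{33}\right)^{2}} = 447926 - 4 \cdot \frac{256}{1089} \frac{1}{1 + 2 \cdot \frac{256}{1089}} = 447926 - 4 \cdot \frac{256}{1089} \frac{1}{1 + \frac{512}{1089}} = 447926 - 4 \cdot \frac{256}{1089} \frac{1}{\frac{1601}{1089}} = 447926 - 4 \cdot \frac{256}{1089} \cdot \frac{1089}{1601} = 447926 - \frac{1024}{1601} = \frac{717128502}{1601}$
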